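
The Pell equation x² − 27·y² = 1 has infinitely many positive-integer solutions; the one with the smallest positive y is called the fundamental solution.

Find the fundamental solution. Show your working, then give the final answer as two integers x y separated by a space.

√27 = [5; 5,10, …], period ℓ=2 (even) → k=1
a_0=5:  p_0=5·1+0=5,  q_0=5·0+1=1
a_1=5:  p_1=5·5+1=26,  q_1=5·1+0=5
(x₁, y₁) = (26, 5);  26² − 27·5² = 1 ✓

26 5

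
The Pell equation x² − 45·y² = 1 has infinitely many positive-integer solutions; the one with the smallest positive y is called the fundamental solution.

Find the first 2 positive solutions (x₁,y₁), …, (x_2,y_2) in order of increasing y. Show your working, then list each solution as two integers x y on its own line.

161 24
51841 7728

√45 = [6; 1,2,2,2,1,12, …], period ℓ=6 (even) → k=5
a_0=6:  p_0=6·1+0=6,  q_0=6·0+1=1
…
a_2=2:  p_2=2·7+6=20,  q_2=2·1+1=3
…
a_4=2:  p_4=2·47+20=114,  q_4=2·7+3=17
a_5=1:  p_5=1·114+47=161,  q_5=1·17+7=24
fundamental: x₁=161, y₁=24  (since 25921 − 45·576 = 1)
(161+24√45)^2 = 51841 + 7728√45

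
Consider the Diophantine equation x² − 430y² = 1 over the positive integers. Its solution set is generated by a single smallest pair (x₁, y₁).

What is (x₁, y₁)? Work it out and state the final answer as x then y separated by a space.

√430 = [20; 1,2,1,3,1,…,2,1,40, …], period ℓ=14 (even) → k=13
step 0: (20, 1)  from 20·(1,0) + (0,1)
step 1: (21, 1)  from 1·(20,1) + (1,0)
step 2: (62, 3)  from 2·(21,1) + (20,1)
…
step 4: (311, 15)  from 3·(83,4) + (62,3)
…
step 9: (155233, 7486)  from 1·(133439,6435) + (21794,1051)
…
step 11: (754371, 36379)  from 1·(599138,28893) + (155233,7486)
step 12: (2107880, 101651)  from 2·(754371,36379) + (599138,28893)
step 13: (2862251, 138030)  from 1·(2107880,101651) + (754371,36379)
fundamental: x₁=2862251, y₁=138030  (since 8192480787001 − 430·19052280900 = 1)

2862251 138030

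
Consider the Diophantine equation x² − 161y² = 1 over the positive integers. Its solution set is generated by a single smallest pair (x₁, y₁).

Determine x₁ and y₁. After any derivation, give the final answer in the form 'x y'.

11775 928

√161 → a₀=12, period (1,2,4,1,2,1,4,2,1,24); ℓ=10 even so k=9
step 0: (12, 1)  from 12·(1,0) + (0,1)
…
step 2: (38, 3)  from 2·(13,1) + (12,1)
…
step 4: (203, 16)  from 1·(165,13) + (38,3)
step 5: (571, 45)  from 2·(203,16) + (165,13)
…
step 7: (3667, 289)  from 4·(774,61) + (571,45)
step 8: (8108, 639)  from 2·(3667,289) + (774,61)
step 9: (11775, 928)  from 1·(8108,639) + (3667,289)
(x₁, y₁) = (11775, 928);  11775² − 161·928² = 1 ✓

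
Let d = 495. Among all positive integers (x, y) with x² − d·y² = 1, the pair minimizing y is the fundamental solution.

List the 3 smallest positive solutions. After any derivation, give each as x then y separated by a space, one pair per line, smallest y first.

√495 → a₀=22, period (4,44); ℓ=2 even so k=1
step 0: (22, 1)  from 22·(1,0) + (0,1)
step 1: (89, 4)  from 4·(22,1) + (1,0)
fundamental: x₁=89, y₁=4  (since 7921 − 495·16 = 1)
(x_2, y_2) = (89·89 + 495·4·4, 89·4 + 4·89) = (15841, 712)
(x_3, y_3) = (89·15841 + 495·4·712, 89·712 + 4·15841) = (2819609, 126732)

89 4
15841 712
2819609 126732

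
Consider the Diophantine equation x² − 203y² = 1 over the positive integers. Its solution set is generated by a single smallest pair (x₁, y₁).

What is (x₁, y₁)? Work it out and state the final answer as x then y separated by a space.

57 4

√203 = [14; 4,28, …], period ℓ=2 (even) → k=1
step 0: (14, 1)  from 14·(1,0) + (0,1)
step 1: (57, 4)  from 4·(14,1) + (1,0)
→ (57, 4).  Check: 57²=3249, 203·4²=3248, difference 1.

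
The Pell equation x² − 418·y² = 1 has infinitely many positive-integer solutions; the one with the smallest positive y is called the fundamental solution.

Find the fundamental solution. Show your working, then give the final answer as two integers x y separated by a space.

33857 1656

d=418: √d = [20; 2,4,20,4,2,40] (ℓ=6, even), read p_5/q_5
a_0=20:  p_0=20·1+0=20,  q_0=20·0+1=1
…
a_2=4:  p_2=4·41+20=184,  q_2=4·2+1=9
…
a_4=4:  p_4=4·3721+184=15068,  q_4=4·182+9=737
a_5=2:  p_5=2·15068+3721=33857,  q_5=2·737+182=1656
→ (33857, 1656).  Check: 33857²=1146296449, 418·1656²=1146296448, difference 1.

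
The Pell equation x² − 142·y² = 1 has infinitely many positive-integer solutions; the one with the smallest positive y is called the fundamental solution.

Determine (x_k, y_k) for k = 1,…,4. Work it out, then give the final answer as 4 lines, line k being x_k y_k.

143 12
40897 3432
11696399 981540
3345129217 280717008

√142 → a₀=11, period (1,10,1,22); ℓ=4 even so k=3
k=0  a_k=11  p_k/q_k = 11/1
k=1  a_k=1  p_k/q_k = 12/1
k=2  a_k=10  p_k/q_k = 131/11
k=3  a_k=1  p_k/q_k = 143/12
fundamental: x₁=143, y₁=12  (since 20449 − 142·144 = 1)
n=2: (143,12)∘(143,12) = (143·143+142·12·12, 143·12+12·143) = (40897,3432)
n=3: (40897,3432)∘(143,12) = (143·40897+142·12·3432, 143·3432+12·40897) = (11696399,981540)
n=4: (11696399,981540)∘(143,12) = (143·11696399+142·12·981540, 143·981540+12·11696399) = (3345129217,280717008)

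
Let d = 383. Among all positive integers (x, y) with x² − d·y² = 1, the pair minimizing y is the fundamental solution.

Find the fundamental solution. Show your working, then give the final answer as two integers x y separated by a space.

18768 959

√383 → a₀=19, period (1,1,3,19,3,1,1,38); ℓ=8 even so k=7
k=0  a_k=19  p_k/q_k = 19/1
k=1  a_k=1  p_k/q_k = 20/1
…
k=4  a_k=19  p_k/q_k = 2642/135
k=5  a_k=3  p_k/q_k = 8063/412
k=6  a_k=1  p_k/q_k = 10705/547
k=7  a_k=1  p_k/q_k = 18768/959
→ (18768, 959).  Check: 18768²=352237824, 383·959²=352237823, difference 1.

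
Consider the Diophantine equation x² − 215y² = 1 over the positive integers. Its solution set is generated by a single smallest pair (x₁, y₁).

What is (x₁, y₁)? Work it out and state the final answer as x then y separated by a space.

44 3

√215 = [14; 1,1,1,28, …], period ℓ=4 (even) → k=3
i=0: a=14 ⇒ p=14, q=1
i=1: a=1 ⇒ p=15, q=1
i=2: a=1 ⇒ p=29, q=2
i=3: a=1 ⇒ p=44, q=3
(x₁, y₁) = (44, 3);  44² − 215·3² = 1 ✓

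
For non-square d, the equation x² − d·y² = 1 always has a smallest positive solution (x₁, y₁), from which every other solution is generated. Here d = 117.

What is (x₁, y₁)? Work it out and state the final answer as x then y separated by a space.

√117 → a₀=10, period (1,4,2,4,1,20); ℓ=6 even so k=5
step 0: (10, 1)  from 10·(1,0) + (0,1)
step 1: (11, 1)  from 1·(10,1) + (1,0)
…
step 4: (530, 49)  from 4·(119,11) + (54,5)
step 5: (649, 60)  from 1·(530,49) + (119,11)
fundamental: x₁=649, y₁=60  (since 421201 − 117·3600 = 1)

649 60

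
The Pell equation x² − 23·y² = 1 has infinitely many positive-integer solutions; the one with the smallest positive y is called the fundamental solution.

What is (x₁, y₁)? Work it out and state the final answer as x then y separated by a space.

√23 = [4; 1,3,1,8, …], period ℓ=4 (even) → k=3
a_0=4:  p_0=4·1+0=4,  q_0=4·0+1=1
…
a_2=3:  p_2=3·5+4=19,  q_2=3·1+1=4
a_3=1:  p_3=1·19+5=24,  q_3=1·4+1=5
(x₁, y₁) = (24, 5);  24² − 23·5² = 1 ✓

24 5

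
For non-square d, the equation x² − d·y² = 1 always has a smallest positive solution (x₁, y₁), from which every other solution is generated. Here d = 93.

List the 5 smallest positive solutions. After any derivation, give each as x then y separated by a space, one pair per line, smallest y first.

12151 1260
295293601 30620520
7176225079351 744139875780
174396621583094401 18084087230585040
4238186690536135053751 439479487133537766300

√93 → a₀=9, period (1,1,1,4,6,4,1,1,1,18); ℓ=10 even so k=9
step 0: (9, 1)  from 9·(1,0) + (0,1)
…
step 5: (839, 87)  from 6·(135,14) + (29,3)
…
step 8: (7821, 811)  from 1·(4330,449) + (3491,362)
step 9: (12151, 1260)  from 1·(7821,811) + (4330,449)
→ (12151, 1260).  Check: 12151²=147646801, 93·1260²=147646800, difference 1.
(x_2, y_2) = (12151·12151 + 93·1260·1260, 12151·1260 + 1260·12151) = (295293601, 30620520)
(x_3, y_3) = (12151·295293601 + 93·1260·30620520, 12151·30620520 + 1260·295293601) = (7176225079351, 744139875780)
(x_4, y_4) = (12151·7176225079351 + 93·1260·744139875780, 12151·744139875780 + 1260·7176225079351) = (174396621583094401, 18084087230585040)
(x_5, y_5) = (12151·174396621583094401 + 93·1260·18084087230585040, 12151·18084087230585040 + 1260·174396621583094401) = (4238186690536135053751, 439479487133537766300)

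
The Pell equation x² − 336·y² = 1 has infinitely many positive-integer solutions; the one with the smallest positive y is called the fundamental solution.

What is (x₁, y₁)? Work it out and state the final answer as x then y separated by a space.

55 3

√336 = [18; 3,36, …], period ℓ=2 (even) → k=1
a_0=18:  p_0=18·1+0=18,  q_0=18·0+1=1
a_1=3:  p_1=3·18+1=55,  q_1=3·1+0=3
fundamental: x₁=55, y₁=3  (since 3025 − 336·9 = 1)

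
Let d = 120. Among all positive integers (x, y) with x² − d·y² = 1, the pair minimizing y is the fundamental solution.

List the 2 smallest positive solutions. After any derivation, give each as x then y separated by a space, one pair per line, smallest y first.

11 1
241 22

√120 → a₀=10, period (1,20); ℓ=2 even so k=1
a_0=10:  p_0=10·1+0=10,  q_0=10·0+1=1
a_1=1:  p_1=1·10+1=11,  q_1=1·1+0=1
fundamental: x₁=11, y₁=1  (since 121 − 120·1 = 1)
(x_2, y_2) = (11·11 + 120·1·1, 11·1 + 1·11) = (241, 22)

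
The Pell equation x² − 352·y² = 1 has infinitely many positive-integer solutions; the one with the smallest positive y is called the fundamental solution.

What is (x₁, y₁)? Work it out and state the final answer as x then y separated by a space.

77617 4137

[18; 1,3,5,9,5,3,1,36] for √352; ℓ=8 ⇒ convergent index 7
k=0  a_k=18  p_k/q_k = 18/1
…
k=6  a_k=3  p_k/q_k = 59118/3151
k=7  a_k=1  p_k/q_k = 77617/4137
fundamental: x₁=77617, y₁=4137  (since 6024398689 − 352·17114769 = 1)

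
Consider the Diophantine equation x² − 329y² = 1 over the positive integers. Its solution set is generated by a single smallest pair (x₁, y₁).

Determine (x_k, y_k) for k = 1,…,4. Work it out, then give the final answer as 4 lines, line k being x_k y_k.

√329 = [18; 7,4,2,1,1,4,1,1,2,4,7,36, …], period ℓ=12 (even) → k=11
k=0  a_k=18  p_k/q_k = 18/1
k=1  a_k=7  p_k/q_k = 127/7
k=2  a_k=4  p_k/q_k = 526/29
k=3  a_k=2  p_k/q_k = 1179/65
…
k=5  a_k=1  p_k/q_k = 2884/159
…
k=8  a_k=1  p_k/q_k = 29366/1619
k=9  a_k=2  p_k/q_k = 74857/4127
k=10  a_k=4  p_k/q_k = 328794/18127
k=11  a_k=7  p_k/q_k = 2376415/131016
fundamental: x₁=2376415, y₁=131016  (since 5647348252225 − 329·17165192256 = 1)
n=2: (2376415,131016)∘(2376415,131016) = (2376415·2376415+329·131016·131016, 2376415·131016+131016·2376415) = (11294696504449,622696775280)
n=3: (11294696504449,622696775280)∘(2376415,131016) = (2376415·11294696504449+329·131016·622696775280, 2376415·622696775280+131016·11294696504449) = (53681772387237964255,2959571914453911384)
n=4: (53681772387237964255,2959571914453911384)∘(2376415,131016) = (2376415·53681772387237964255+329·131016·2959571914453911384, 2376415·2959571914453911384+131016·53681772387237964255) = (255140338255224918953587201,14066342182173360946441440)

2376415 131016
11294696504449 622696775280
53681772387237964255 2959571914453911384
255140338255224918953587201 14066342182173360946441440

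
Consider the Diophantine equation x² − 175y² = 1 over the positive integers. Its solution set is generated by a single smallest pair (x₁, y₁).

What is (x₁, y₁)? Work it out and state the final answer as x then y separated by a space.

[13; 4,2,1,2,4,26] for √175; ℓ=6 ⇒ convergent index 5
a_0=13:  p_0=13·1+0=13,  q_0=13·0+1=1
…
a_2=2:  p_2=2·53+13=119,  q_2=2·4+1=9
a_3=1:  p_3=1·119+53=172,  q_3=1·9+4=13
a_4=2:  p_4=2·172+119=463,  q_4=2·13+9=35
a_5=4:  p_5=4·463+172=2024,  q_5=4·35+13=153
fundamental: x₁=2024, y₁=153  (since 4096576 − 175·23409 = 1)

2024 153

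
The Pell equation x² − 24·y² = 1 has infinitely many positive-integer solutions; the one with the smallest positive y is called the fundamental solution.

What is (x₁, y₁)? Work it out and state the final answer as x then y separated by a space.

d=24: √d = [4; 1,8] (ℓ=2, even), read p_1/q_1
a_0=4:  p_0=4·1+0=4,  q_0=4·0+1=1
a_1=1:  p_1=1·4+1=5,  q_1=1·1+0=1
fundamental: x₁=5, y₁=1  (since 25 − 24·1 = 1)

5 1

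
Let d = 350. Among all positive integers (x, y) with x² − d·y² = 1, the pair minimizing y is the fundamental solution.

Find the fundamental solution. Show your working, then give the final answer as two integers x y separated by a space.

449 24

[18; 1,2,2,2,1,36] for √350; ℓ=6 ⇒ convergent index 5
a_0=18:  p_0=18·1+0=18,  q_0=18·0+1=1
a_1=1:  p_1=1·18+1=19,  q_1=1·1+0=1
…
a_3=2:  p_3=2·56+19=131,  q_3=2·3+1=7
a_4=2:  p_4=2·131+56=318,  q_4=2·7+3=17
a_5=1:  p_5=1·318+131=449,  q_5=1·17+7=24
(x₁, y₁) = (449, 24);  449² − 350·24² = 1 ✓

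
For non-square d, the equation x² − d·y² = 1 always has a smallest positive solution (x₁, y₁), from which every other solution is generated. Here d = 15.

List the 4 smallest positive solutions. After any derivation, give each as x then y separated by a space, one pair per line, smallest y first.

4 1
31 8
244 63
1921 496

[3; 1,6] for √15; ℓ=2 ⇒ convergent index 1
i=0: a=3 ⇒ p=3, q=1
i=1: a=1 ⇒ p=4, q=1
fundamental: x₁=4, y₁=1  (since 16 − 15·1 = 1)
(x_2, y_2) = (4·4 + 15·1·1, 4·1 + 1·4) = (31, 8)
(x_3, y_3) = (4·31 + 15·1·8, 4·8 + 1·31) = (244, 63)
(x_4, y_4) = (4·244 + 15·1·63, 4·63 + 1·244) = (1921, 496)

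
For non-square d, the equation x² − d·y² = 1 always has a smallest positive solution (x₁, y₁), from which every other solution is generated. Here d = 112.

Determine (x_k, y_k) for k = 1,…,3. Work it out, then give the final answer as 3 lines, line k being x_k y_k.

[10; 1,1,2,1,1,20] for √112; ℓ=6 ⇒ convergent index 5
step 0: (10, 1)  from 10·(1,0) + (0,1)
…
step 4: (74, 7)  from 1·(53,5) + (21,2)
step 5: (127, 12)  from 1·(74,7) + (53,5)
→ (127, 12).  Check: 127²=16129, 112·12²=16128, difference 1.
(127+12√112)^2 = 32257 + 3048√112
(127+12√112)^3 = 8193151 + 774180√112

127 12
32257 3048
8193151 774180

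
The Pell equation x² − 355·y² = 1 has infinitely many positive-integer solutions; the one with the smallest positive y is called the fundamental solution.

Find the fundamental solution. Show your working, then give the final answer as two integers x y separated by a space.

954809 50676

d=355: √d = [18; 1,5,3,3,1,6,1,3,3,5,1,36] (ℓ=12, even), read p_11/q_11
k=0  a_k=18  p_k/q_k = 18/1
k=1  a_k=1  p_k/q_k = 19/1
k=2  a_k=5  p_k/q_k = 113/6
k=3  a_k=3  p_k/q_k = 358/19
k=4  a_k=3  p_k/q_k = 1187/63
k=5  a_k=1  p_k/q_k = 1545/82
k=6  a_k=6  p_k/q_k = 10457/555
k=7  a_k=1  p_k/q_k = 12002/637
k=8  a_k=3  p_k/q_k = 46463/2466
k=9  a_k=3  p_k/q_k = 151391/8035
k=10  a_k=5  p_k/q_k = 803418/42641
k=11  a_k=1  p_k/q_k = 954809/50676
fundamental: x₁=954809, y₁=50676  (since 911660226481 − 355·2568056976 = 1)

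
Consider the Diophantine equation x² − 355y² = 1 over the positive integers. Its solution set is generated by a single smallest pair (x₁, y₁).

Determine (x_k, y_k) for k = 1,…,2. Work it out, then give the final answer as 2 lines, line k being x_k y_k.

954809 50676
1823320452961 96771801768

√355 → a₀=18, period (1,5,3,3,1,6,1,3,3,5,1,36); ℓ=12 even so k=11
i=0: a=18 ⇒ p=18, q=1
i=1: a=1 ⇒ p=19, q=1
…
i=3: a=3 ⇒ p=358, q=19
…
i=5: a=1 ⇒ p=1545, q=82
i=6: a=6 ⇒ p=10457, q=555
…
i=9: a=3 ⇒ p=151391, q=8035
i=10: a=5 ⇒ p=803418, q=42641
i=11: a=1 ⇒ p=954809, q=50676
(x₁, y₁) = (954809, 50676);  954809² − 355·50676² = 1 ✓
n=2: (954809,50676)∘(954809,50676) = (954809·954809+355·50676·50676, 954809·50676+50676·954809) = (1823320452961,96771801768)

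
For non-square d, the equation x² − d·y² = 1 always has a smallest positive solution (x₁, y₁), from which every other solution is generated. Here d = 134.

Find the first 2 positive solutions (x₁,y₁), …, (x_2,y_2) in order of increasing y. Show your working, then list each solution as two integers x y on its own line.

√134 = [11; 1,1,2,1,3,…,1,1,22, …], period ℓ=14 (even) → k=13
a_0=11:  p_0=11·1+0=11,  q_0=11·0+1=1
…
a_2=1:  p_2=1·12+11=23,  q_2=1·1+1=2
a_3=2:  p_3=2·23+12=58,  q_3=2·2+1=5
…
a_8=1:  p_8=1·4121+382=4503,  q_8=1·356+33=389
a_9=3:  p_9=3·4503+4121=17630,  q_9=3·389+356=1523
…
a_12=1:  p_12=1·61896+22133=84029,  q_12=1·5347+1912=7259
a_13=1:  p_13=1·84029+61896=145925,  q_13=1·7259+5347=12606
(x₁, y₁) = (145925, 12606);  145925² − 134·12606² = 1 ✓
k=2:  x_2 = 145925·145925+134·12606·12606 = 42588211249,  y_2 = 145925·12606+12606·145925 = 3679061100

145925 12606
42588211249 3679061100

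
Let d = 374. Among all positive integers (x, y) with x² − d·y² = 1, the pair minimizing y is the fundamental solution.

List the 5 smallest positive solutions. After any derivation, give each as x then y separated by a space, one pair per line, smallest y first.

√374 = [19; 2,1,18,1,2,38, …], period ℓ=6 (even) → k=5
k=0  a_k=19  p_k/q_k = 19/1
k=1  a_k=2  p_k/q_k = 39/2
…
k=3  a_k=18  p_k/q_k = 1083/56
k=4  a_k=1  p_k/q_k = 1141/59
k=5  a_k=2  p_k/q_k = 3365/174
(x₁, y₁) = (3365, 174);  3365² − 374·174² = 1 ✓
(3365+174√374)^2 = 22646449 + 1171020√374
(3365+174√374)^3 = 152410598405 + 7880964426√374
(3365+174√374)^4 = 1025723304619201 + 53038889415960√374
(3365+174√374)^5 = 6903117687676624325 + 356951717888446374√374

3365 174
22646449 1171020
152410598405 7880964426
1025723304619201 53038889415960
6903117687676624325 356951717888446374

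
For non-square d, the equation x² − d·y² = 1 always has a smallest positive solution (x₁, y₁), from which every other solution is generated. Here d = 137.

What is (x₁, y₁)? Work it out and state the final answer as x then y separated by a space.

d=137: √d = [11; 1,2,2,1,1,2,2,1,22] (ℓ=9, odd), read p_17/q_17
k=0  a_k=11  p_k/q_k = 11/1
…
k=2  a_k=2  p_k/q_k = 35/3
…
k=4  a_k=1  p_k/q_k = 117/10
k=5  a_k=1  p_k/q_k = 199/17
…
k=7  a_k=2  p_k/q_k = 1229/105
…
k=11  a_k=2  p_k/q_k = 122279/10447
k=12  a_k=2  p_k/q_k = 285899/24426
…
k=15  a_k=2  p_k/q_k = 1796332/153471
k=16  a_k=2  p_k/q_k = 4286741/366241
k=17  a_k=1  p_k/q_k = 6083073/519712
→ (6083073, 519712).  Check: 6083073²=37003777123329, 137·519712²=37003777123328, difference 1.

6083073 519712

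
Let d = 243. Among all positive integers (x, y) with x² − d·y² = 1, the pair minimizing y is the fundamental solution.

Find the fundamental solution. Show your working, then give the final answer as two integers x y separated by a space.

[15; 1,1,2,3,15,3,2,1,1,30] for √243; ℓ=10 ⇒ convergent index 9
k=0  a_k=15  p_k/q_k = 15/1
k=1  a_k=1  p_k/q_k = 16/1
k=2  a_k=1  p_k/q_k = 31/2
…
k=5  a_k=15  p_k/q_k = 4053/260
k=6  a_k=3  p_k/q_k = 12424/797
k=7  a_k=2  p_k/q_k = 28901/1854
k=8  a_k=1  p_k/q_k = 41325/2651
k=9  a_k=1  p_k/q_k = 70226/4505
→ (70226, 4505).  Check: 70226²=4931691076, 243·4505²=4931691075, difference 1.

70226 4505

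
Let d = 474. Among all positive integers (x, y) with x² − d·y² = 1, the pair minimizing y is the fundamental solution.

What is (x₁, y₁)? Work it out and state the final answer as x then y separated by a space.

d=474: √d = [21; 1,3,2,1,1,…,3,1,42] (ℓ=14, even), read p_13/q_13
step 0: (21, 1)  from 21·(1,0) + (0,1)
…
step 2: (87, 4)  from 3·(22,1) + (21,1)
step 3: (196, 9)  from 2·(87,4) + (22,1)
step 4: (283, 13)  from 1·(196,9) + (87,4)
…
step 6: (762, 35)  from 1·(479,22) + (283,13)
…
step 9: (10864, 499)  from 1·(5813,267) + (5051,232)
…
step 12: (149331, 6859)  from 3·(44218,2031) + (16677,766)
step 13: (193549, 8890)  from 1·(149331,6859) + (44218,2031)
fundamental: x₁=193549, y₁=8890  (since 37461215401 − 474·79032100 = 1)

193549 8890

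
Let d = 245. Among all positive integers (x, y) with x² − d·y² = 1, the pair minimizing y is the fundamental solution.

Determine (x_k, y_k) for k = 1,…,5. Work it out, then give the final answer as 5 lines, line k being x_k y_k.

√245 = [15; 1,1,1,7,6,7,1,1,1,30, …], period ℓ=10 (even) → k=9
i=0: a=15 ⇒ p=15, q=1
i=1: a=1 ⇒ p=16, q=1
…
i=3: a=1 ⇒ p=47, q=3
i=4: a=7 ⇒ p=360, q=23
i=5: a=6 ⇒ p=2207, q=141
i=6: a=7 ⇒ p=15809, q=1010
i=7: a=1 ⇒ p=18016, q=1151
i=8: a=1 ⇒ p=33825, q=2161
i=9: a=1 ⇒ p=51841, q=3312
(x₁, y₁) = (51841, 3312);  51841² − 245·3312² = 1 ✓
n=2: (51841,3312)∘(51841,3312) = (51841·51841+245·3312·3312, 51841·3312+3312·51841) = (5374978561,343394784)
n=3: (5374978561,343394784)∘(51841,3312) = (51841·5374978561+245·3312·343394784, 51841·343394784+3312·5374978561) = (557288527109761,35603857991376)
n=4: (557288527109761,35603857991376)∘(51841,3312) = (51841·557288527109761+245·3312·35603857991376, 51841·35603857991376+3312·557288527109761) = (57780789062419261441,3691479203918451648)
n=5: (57780789062419261441,3691479203918451648)∘(51841,3312) = (51841·57780789062419261441+245·3312·3691479203918451648, 51841·3691479203918451648+3312·57780789062419261441) = (5990827771012465337616001,382739946785069045776560)

51841 3312
5374978561 343394784
557288527109761 35603857991376
57780789062419261441 3691479203918451648
5990827771012465337616001 382739946785069045776560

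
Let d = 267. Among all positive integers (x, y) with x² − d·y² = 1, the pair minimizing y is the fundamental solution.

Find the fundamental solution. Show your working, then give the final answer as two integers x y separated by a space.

2402 147

√267 → a₀=16, period (2,1,15,1,2,32); ℓ=6 even so k=5
i=0: a=16 ⇒ p=16, q=1
i=1: a=2 ⇒ p=33, q=2
…
i=3: a=15 ⇒ p=768, q=47
i=4: a=1 ⇒ p=817, q=50
i=5: a=2 ⇒ p=2402, q=147
fundamental: x₁=2402, y₁=147  (since 5769604 − 267·21609 = 1)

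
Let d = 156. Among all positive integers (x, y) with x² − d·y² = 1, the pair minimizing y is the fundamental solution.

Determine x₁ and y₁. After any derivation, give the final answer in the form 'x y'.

√156 → a₀=12, period (2,24); ℓ=2 even so k=1
step 0: (12, 1)  from 12·(1,0) + (0,1)
step 1: (25, 2)  from 2·(12,1) + (1,0)
→ (25, 2).  Check: 25²=625, 156·2²=624, difference 1.

25 2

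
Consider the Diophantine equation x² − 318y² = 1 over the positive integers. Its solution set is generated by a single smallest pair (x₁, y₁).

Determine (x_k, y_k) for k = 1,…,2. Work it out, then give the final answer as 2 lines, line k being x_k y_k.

107 6
22897 1284

√318 → a₀=17, period (1,4,1,34); ℓ=4 even so k=3
a_0=17:  p_0=17·1+0=17,  q_0=17·0+1=1
…
a_2=4:  p_2=4·18+17=89,  q_2=4·1+1=5
a_3=1:  p_3=1·89+18=107,  q_3=1·5+1=6
→ (107, 6).  Check: 107²=11449, 318·6²=11448, difference 1.
n=2: (107,6)∘(107,6) = (107·107+318·6·6, 107·6+6·107) = (22897,1284)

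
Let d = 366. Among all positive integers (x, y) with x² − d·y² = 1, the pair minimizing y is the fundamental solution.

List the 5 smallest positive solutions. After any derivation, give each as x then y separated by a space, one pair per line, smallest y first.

d=366: √d = [19; 7,1,1,1,2,12,2,1,1,1,7,38] (ℓ=12, even), read p_11/q_11
a_0=19:  p_0=19·1+0=19,  q_0=19·0+1=1
a_1=7:  p_1=7·19+1=134,  q_1=7·1+0=7
a_2=1:  p_2=1·134+19=153,  q_2=1·7+1=8
a_3=1:  p_3=1·153+134=287,  q_3=1·8+7=15
a_4=1:  p_4=1·287+153=440,  q_4=1·15+8=23
a_5=2:  p_5=2·440+287=1167,  q_5=2·23+15=61
a_6=12:  p_6=12·1167+440=14444,  q_6=12·61+23=755
a_7=2:  p_7=2·14444+1167=30055,  q_7=2·755+61=1571
…
a_9=1:  p_9=1·44499+30055=74554,  q_9=1·2326+1571=3897
a_10=1:  p_10=1·74554+44499=119053,  q_10=1·3897+2326=6223
a_11=7:  p_11=7·119053+74554=907925,  q_11=7·6223+3897=47458
→ (907925, 47458).  Check: 907925²=824327805625, 366·47458²=824327805624, difference 1.
(907925+47458√366)^2 = 1648655611249 + 86176609300√366
(907925+47458√366)^3 = 2993711291685588725 + 156483795997357542√366
(907925+47458√366)^4 = 5436130649005627630680001 + 284151100961715516031400√366
(907925+47458√366)^5 = 9871197838993875221878594227125 + 515975776681174635989620332458√366

907925 47458
1648655611249 86176609300
2993711291685588725 156483795997357542
5436130649005627630680001 284151100961715516031400
9871197838993875221878594227125 515975776681174635989620332458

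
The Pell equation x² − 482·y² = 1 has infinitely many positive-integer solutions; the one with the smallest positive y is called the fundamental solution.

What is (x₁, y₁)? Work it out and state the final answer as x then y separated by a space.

483 22

√482 → a₀=21, period (1,20,1,42); ℓ=4 even so k=3
k=0  a_k=21  p_k/q_k = 21/1
…
k=2  a_k=20  p_k/q_k = 461/21
k=3  a_k=1  p_k/q_k = 483/22
→ (483, 22).  Check: 483²=233289, 482·22²=233288, difference 1.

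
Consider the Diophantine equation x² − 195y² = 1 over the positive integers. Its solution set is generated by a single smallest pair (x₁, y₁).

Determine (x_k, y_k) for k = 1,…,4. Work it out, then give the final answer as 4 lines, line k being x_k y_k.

[13; 1,26] for √195; ℓ=2 ⇒ convergent index 1
a_0=13:  p_0=13·1+0=13,  q_0=13·0+1=1
a_1=1:  p_1=1·13+1=14,  q_1=1·1+0=1
fundamental: x₁=14, y₁=1  (since 196 − 195·1 = 1)
(x_2, y_2) = (14·14 + 195·1·1, 14·1 + 1·14) = (391, 28)
(x_3, y_3) = (14·391 + 195·1·28, 14·28 + 1·391) = (10934, 783)
(x_4, y_4) = (14·10934 + 195·1·783, 14·783 + 1·10934) = (305761, 21896)

14 1
391 28
10934 783
305761 21896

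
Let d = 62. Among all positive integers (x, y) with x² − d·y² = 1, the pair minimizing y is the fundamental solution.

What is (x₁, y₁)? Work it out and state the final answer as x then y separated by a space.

63 8

√62 → a₀=7, period (1,6,1,14); ℓ=4 even so k=3
a_0=7:  p_0=7·1+0=7,  q_0=7·0+1=1
…
a_2=6:  p_2=6·8+7=55,  q_2=6·1+1=7
a_3=1:  p_3=1·55+8=63,  q_3=1·7+1=8
→ (63, 8).  Check: 63²=3969, 62·8²=3968, difference 1.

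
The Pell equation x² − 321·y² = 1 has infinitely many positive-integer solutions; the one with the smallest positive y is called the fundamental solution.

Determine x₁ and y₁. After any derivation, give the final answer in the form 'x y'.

215 12

d=321: √d = [17; 1,10,1,34] (ℓ=4, even), read p_3/q_3
step 0: (17, 1)  from 17·(1,0) + (0,1)
step 1: (18, 1)  from 1·(17,1) + (1,0)
step 2: (197, 11)  from 10·(18,1) + (17,1)
step 3: (215, 12)  from 1·(197,11) + (18,1)
→ (215, 12).  Check: 215²=46225, 321·12²=46224, difference 1.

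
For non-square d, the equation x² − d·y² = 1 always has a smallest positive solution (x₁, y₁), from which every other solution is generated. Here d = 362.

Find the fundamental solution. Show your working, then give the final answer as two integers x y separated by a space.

√362 → a₀=19, period (38); ℓ=1 odd so k=1
i=0: a=19 ⇒ p=19, q=1
i=1: a=38 ⇒ p=723, q=38
fundamental: x₁=723, y₁=38  (since 522729 − 362·1444 = 1)

723 38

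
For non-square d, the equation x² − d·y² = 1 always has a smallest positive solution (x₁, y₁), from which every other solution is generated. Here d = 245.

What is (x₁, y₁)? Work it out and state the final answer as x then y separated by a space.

51841 3312

√245 → a₀=15, period (1,1,1,7,6,7,1,1,1,30); ℓ=10 even so k=9
i=0: a=15 ⇒ p=15, q=1
…
i=4: a=7 ⇒ p=360, q=23
i=5: a=6 ⇒ p=2207, q=141
…
i=8: a=1 ⇒ p=33825, q=2161
i=9: a=1 ⇒ p=51841, q=3312
(x₁, y₁) = (51841, 3312);  51841² − 245·3312² = 1 ✓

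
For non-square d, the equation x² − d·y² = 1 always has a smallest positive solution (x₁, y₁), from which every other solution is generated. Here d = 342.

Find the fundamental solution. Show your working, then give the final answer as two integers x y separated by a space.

37 2

√342 = [18; 2,36, …], period ℓ=2 (even) → k=1
k=0  a_k=18  p_k/q_k = 18/1
k=1  a_k=2  p_k/q_k = 37/2
→ (37, 2).  Check: 37²=1369, 342·2²=1368, difference 1.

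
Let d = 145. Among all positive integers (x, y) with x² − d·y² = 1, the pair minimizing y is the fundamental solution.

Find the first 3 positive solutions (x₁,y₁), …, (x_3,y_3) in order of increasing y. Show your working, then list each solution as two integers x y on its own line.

[12; 24] for √145; ℓ=1 ⇒ convergent index 1
i=0: a=12 ⇒ p=12, q=1
i=1: a=24 ⇒ p=289, q=24
fundamental: x₁=289, y₁=24  (since 83521 − 145·576 = 1)
k=2:  x_2 = 289·289+145·24·24 = 167041,  y_2 = 289·24+24·289 = 13872
k=3:  x_3 = 289·167041+145·24·13872 = 96549409,  y_3 = 289·13872+24·167041 = 8017992

289 24
167041 13872
96549409 8017992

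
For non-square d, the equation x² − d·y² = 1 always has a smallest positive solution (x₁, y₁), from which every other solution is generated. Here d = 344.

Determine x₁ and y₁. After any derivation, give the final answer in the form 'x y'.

10405 561

[18; 1,1,4,1,3,1,4,1,1,36] for √344; ℓ=10 ⇒ convergent index 9
a_0=18:  p_0=18·1+0=18,  q_0=18·0+1=1
a_1=1:  p_1=1·18+1=19,  q_1=1·1+0=1
…
a_3=4:  p_3=4·37+19=167,  q_3=4·2+1=9
a_4=1:  p_4=1·167+37=204,  q_4=1·9+2=11
a_5=3:  p_5=3·204+167=779,  q_5=3·11+9=42
a_6=1:  p_6=1·779+204=983,  q_6=1·42+11=53
…
a_8=1:  p_8=1·4711+983=5694,  q_8=1·254+53=307
a_9=1:  p_9=1·5694+4711=10405,  q_9=1·307+254=561
fundamental: x₁=10405, y₁=561  (since 108264025 − 344·314721 = 1)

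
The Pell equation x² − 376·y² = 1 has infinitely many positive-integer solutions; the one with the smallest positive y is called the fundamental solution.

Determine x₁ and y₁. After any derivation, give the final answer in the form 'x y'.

2143295 110532

d=376: √d = [19; 2,1,1,3,1,…,1,2,38] (ℓ=16, even), read p_15/q_15
step 0: (19, 1)  from 19·(1,0) + (0,1)
…
step 2: (58, 3)  from 1·(39,2) + (19,1)
…
step 4: (349, 18)  from 3·(97,5) + (58,3)
step 5: (446, 23)  from 1·(349,18) + (97,5)
…
step 8: (12953, 668)  from 4·(2928,151) + (1241,64)
…
step 10: (70621, 3642)  from 2·(28834,1487) + (12953,668)
step 11: (99455, 5129)  from 1·(70621,3642) + (28834,1487)
…
step 13: (468441, 24158)  from 1·(368986,19029) + (99455,5129)
step 14: (837427, 43187)  from 1·(468441,24158) + (368986,19029)
step 15: (2143295, 110532)  from 2·(837427,43187) + (468441,24158)
→ (2143295, 110532).  Check: 2143295²=4593713457025, 376·110532²=4593713457024, difference 1.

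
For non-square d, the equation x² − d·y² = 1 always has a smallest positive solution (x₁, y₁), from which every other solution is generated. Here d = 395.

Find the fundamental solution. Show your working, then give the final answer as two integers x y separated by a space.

159 8

d=395: √d = [19; 1,6,1,38] (ℓ=4, even), read p_3/q_3
a_0=19:  p_0=19·1+0=19,  q_0=19·0+1=1
…
a_2=6:  p_2=6·20+19=139,  q_2=6·1+1=7
a_3=1:  p_3=1·139+20=159,  q_3=1·7+1=8
fundamental: x₁=159, y₁=8  (since 25281 − 395·64 = 1)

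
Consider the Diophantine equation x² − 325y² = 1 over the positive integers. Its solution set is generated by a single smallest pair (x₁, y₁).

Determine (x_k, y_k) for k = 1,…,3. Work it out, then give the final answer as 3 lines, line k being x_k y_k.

√325 = [18; 36, …], period ℓ=1 (odd) → k=1
step 0: (18, 1)  from 18·(1,0) + (0,1)
step 1: (649, 36)  from 36·(18,1) + (1,0)
→ (649, 36).  Check: 649²=421201, 325·36²=421200, difference 1.
k=2:  x_2 = 649·649+325·36·36 = 842401,  y_2 = 649·36+36·649 = 46728
k=3:  x_3 = 649·842401+325·36·46728 = 1093435849,  y_3 = 649·46728+36·842401 = 60652908

649 36
842401 46728
1093435849 60652908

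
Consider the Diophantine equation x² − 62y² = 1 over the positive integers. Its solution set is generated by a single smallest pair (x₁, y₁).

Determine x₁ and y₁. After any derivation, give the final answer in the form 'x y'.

63 8

√62 → a₀=7, period (1,6,1,14); ℓ=4 even so k=3
step 0: (7, 1)  from 7·(1,0) + (0,1)
step 1: (8, 1)  from 1·(7,1) + (1,0)
step 2: (55, 7)  from 6·(8,1) + (7,1)
step 3: (63, 8)  from 1·(55,7) + (8,1)
fundamental: x₁=63, y₁=8  (since 3969 − 62·64 = 1)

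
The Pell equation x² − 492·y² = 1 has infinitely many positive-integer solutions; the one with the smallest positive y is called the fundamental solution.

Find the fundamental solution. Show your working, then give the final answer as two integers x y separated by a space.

[22; 5,1,1,10,1,1,5,44] for √492; ℓ=8 ⇒ convergent index 7
k=0  a_k=22  p_k/q_k = 22/1
k=1  a_k=5  p_k/q_k = 111/5
k=2  a_k=1  p_k/q_k = 133/6
k=3  a_k=1  p_k/q_k = 244/11
k=4  a_k=10  p_k/q_k = 2573/116
k=5  a_k=1  p_k/q_k = 2817/127
k=6  a_k=1  p_k/q_k = 5390/243
k=7  a_k=5  p_k/q_k = 29767/1342
(x₁, y₁) = (29767, 1342);  29767² − 492·1342² = 1 ✓

29767 1342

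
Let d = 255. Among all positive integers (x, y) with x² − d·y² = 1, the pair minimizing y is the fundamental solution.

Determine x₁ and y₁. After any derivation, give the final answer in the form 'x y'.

[15; 1,30] for √255; ℓ=2 ⇒ convergent index 1
a_0=15:  p_0=15·1+0=15,  q_0=15·0+1=1
a_1=1:  p_1=1·15+1=16,  q_1=1·1+0=1
→ (16, 1).  Check: 16²=256, 255·1²=255, difference 1.

16 1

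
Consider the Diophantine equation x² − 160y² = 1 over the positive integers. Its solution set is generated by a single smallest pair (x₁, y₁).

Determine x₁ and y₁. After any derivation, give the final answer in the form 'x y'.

[12; 1,1,1,5,1,1,1,24] for √160; ℓ=8 ⇒ convergent index 7
step 0: (12, 1)  from 12·(1,0) + (0,1)
…
step 2: (25, 2)  from 1·(13,1) + (12,1)
…
step 4: (215, 17)  from 5·(38,3) + (25,2)
step 5: (253, 20)  from 1·(215,17) + (38,3)
step 6: (468, 37)  from 1·(253,20) + (215,17)
step 7: (721, 57)  from 1·(468,37) + (253,20)
fundamental: x₁=721, y₁=57  (since 519841 − 160·3249 = 1)

721 57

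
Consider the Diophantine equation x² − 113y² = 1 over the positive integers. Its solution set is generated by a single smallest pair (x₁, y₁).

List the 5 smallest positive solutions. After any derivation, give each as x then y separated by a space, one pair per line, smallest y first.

[10; 1,1,1,2,2,1,1,1,20] for √113; ℓ=9 ⇒ convergent index 17
i=0: a=10 ⇒ p=10, q=1
i=1: a=1 ⇒ p=11, q=1
i=2: a=1 ⇒ p=21, q=2
i=3: a=1 ⇒ p=32, q=3
i=4: a=2 ⇒ p=85, q=8
i=5: a=2 ⇒ p=202, q=19
i=6: a=1 ⇒ p=287, q=27
i=7: a=1 ⇒ p=489, q=46
i=8: a=1 ⇒ p=776, q=73
i=9: a=20 ⇒ p=16009, q=1506
i=10: a=1 ⇒ p=16785, q=1579
i=11: a=1 ⇒ p=32794, q=3085
i=12: a=1 ⇒ p=49579, q=4664
i=13: a=2 ⇒ p=131952, q=12413
i=14: a=2 ⇒ p=313483, q=29490
i=15: a=1 ⇒ p=445435, q=41903
i=16: a=1 ⇒ p=758918, q=71393
i=17: a=1 ⇒ p=1204353, q=113296
fundamental: x₁=1204353, y₁=113296  (since 1450466148609 − 113·12835983616 = 1)
(1204353+113296√113)^2 = 2900932297217 + 272896754976√113
(1204353+113296√113)^3 = 6987493029899166849 + 657328051091107760√113
(1204353+113296√113)^4 = 16830816386073401651890177 + 1583310020631184911403584√113
(1204353+113296√113)^5 = 40540488414026331506287881514113 + 3813728346553801555156190094544√113

1204353 113296
2900932297217 272896754976
6987493029899166849 657328051091107760
16830816386073401651890177 1583310020631184911403584
40540488414026331506287881514113 3813728346553801555156190094544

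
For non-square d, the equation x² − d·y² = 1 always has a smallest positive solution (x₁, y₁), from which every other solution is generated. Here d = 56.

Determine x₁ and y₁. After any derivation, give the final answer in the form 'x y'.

d=56: √d = [7; 2,14] (ℓ=2, even), read p_1/q_1
i=0: a=7 ⇒ p=7, q=1
i=1: a=2 ⇒ p=15, q=2
fundamental: x₁=15, y₁=2  (since 225 − 56·4 = 1)

15 2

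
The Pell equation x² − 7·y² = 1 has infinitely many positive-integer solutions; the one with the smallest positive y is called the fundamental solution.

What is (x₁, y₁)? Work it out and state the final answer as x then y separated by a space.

8 3

d=7: √d = [2; 1,1,1,4] (ℓ=4, even), read p_3/q_3
a_0=2:  p_0=2·1+0=2,  q_0=2·0+1=1
…
a_2=1:  p_2=1·3+2=5,  q_2=1·1+1=2
a_3=1:  p_3=1·5+3=8,  q_3=1·2+1=3
fundamental: x₁=8, y₁=3  (since 64 − 7·9 = 1)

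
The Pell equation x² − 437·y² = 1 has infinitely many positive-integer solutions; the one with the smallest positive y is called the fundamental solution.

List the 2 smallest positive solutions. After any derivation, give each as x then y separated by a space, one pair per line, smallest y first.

4599 220
42301601 2023560

√437 = [20; 1,9,2,9,1,40, …], period ℓ=6 (even) → k=5
a_0=20:  p_0=20·1+0=20,  q_0=20·0+1=1
a_1=1:  p_1=1·20+1=21,  q_1=1·1+0=1
a_2=9:  p_2=9·21+20=209,  q_2=9·1+1=10
…
a_4=9:  p_4=9·439+209=4160,  q_4=9·21+10=199
a_5=1:  p_5=1·4160+439=4599,  q_5=1·199+21=220
→ (4599, 220).  Check: 4599²=21150801, 437·220²=21150800, difference 1.
(4599+220√437)^2 = 42301601 + 2023560√437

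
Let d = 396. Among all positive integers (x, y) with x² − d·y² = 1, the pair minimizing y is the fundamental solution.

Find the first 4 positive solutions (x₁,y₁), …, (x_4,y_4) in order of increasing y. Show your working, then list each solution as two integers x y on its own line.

d=396: √d = [19; 1,8,1,38] (ℓ=4, even), read p_3/q_3
step 0: (19, 1)  from 19·(1,0) + (0,1)
step 1: (20, 1)  from 1·(19,1) + (1,0)
step 2: (179, 9)  from 8·(20,1) + (19,1)
step 3: (199, 10)  from 1·(179,9) + (20,1)
fundamental: x₁=199, y₁=10  (since 39601 − 396·100 = 1)
(199+10√396)^2 = 79201 + 3980√396
(199+10√396)^3 = 31521799 + 1584030√396
(199+10√396)^4 = 12545596801 + 630439960√396

199 10
79201 3980
31521799 1584030
12545596801 630439960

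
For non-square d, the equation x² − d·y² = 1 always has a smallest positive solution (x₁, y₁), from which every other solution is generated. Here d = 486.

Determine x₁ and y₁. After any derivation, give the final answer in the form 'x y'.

d=486: √d = [22; 22,44] (ℓ=2, even), read p_1/q_1
a_0=22:  p_0=22·1+0=22,  q_0=22·0+1=1
a_1=22:  p_1=22·22+1=485,  q_1=22·1+0=22
(x₁, y₁) = (485, 22);  485² − 486·22² = 1 ✓

485 22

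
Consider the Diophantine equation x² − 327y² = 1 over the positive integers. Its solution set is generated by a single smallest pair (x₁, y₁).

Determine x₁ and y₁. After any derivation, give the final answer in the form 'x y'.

d=327: √d = [18; 12,36] (ℓ=2, even), read p_1/q_1
i=0: a=18 ⇒ p=18, q=1
i=1: a=12 ⇒ p=217, q=12
(x₁, y₁) = (217, 12);  217² − 327·12² = 1 ✓

217 12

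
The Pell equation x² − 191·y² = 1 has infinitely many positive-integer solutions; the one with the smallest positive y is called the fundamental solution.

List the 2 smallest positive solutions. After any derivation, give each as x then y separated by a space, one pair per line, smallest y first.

d=191: √d = [13; 1,4,1,1,3,…,4,1,26] (ℓ=16, even), read p_15/q_15
a_0=13:  p_0=13·1+0=13,  q_0=13·0+1=1
a_1=1:  p_1=1·13+1=14,  q_1=1·1+0=1
a_2=4:  p_2=4·14+13=69,  q_2=4·1+1=5
…
a_6=2:  p_6=2·539+152=1230,  q_6=2·39+11=89
a_7=2:  p_7=2·1230+539=2999,  q_7=2·89+39=217
a_8=13:  p_8=13·2999+1230=40217,  q_8=13·217+89=2910
a_9=2:  p_9=2·40217+2999=83433,  q_9=2·2910+217=6037
a_10=2:  p_10=2·83433+40217=207083,  q_10=2·6037+2910=14984
a_11=3:  p_11=3·207083+83433=704682,  q_11=3·14984+6037=50989
a_12=1:  p_12=1·704682+207083=911765,  q_12=1·50989+14984=65973
a_13=1:  p_13=1·911765+704682=1616447,  q_13=1·65973+50989=116962
a_14=4:  p_14=4·1616447+911765=7377553,  q_14=4·116962+65973=533821
a_15=1:  p_15=1·7377553+1616447=8994000,  q_15=1·533821+116962=650783
fundamental: x₁=8994000, y₁=650783  (since 80892036000000 − 191·423518513089 = 1)
(x_2, y_2) = (8994000·8994000 + 191·650783·650783, 8994000·650783 + 650783·8994000) = (161784071999999, 11706284604000)

8994000 650783
161784071999999 11706284604000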